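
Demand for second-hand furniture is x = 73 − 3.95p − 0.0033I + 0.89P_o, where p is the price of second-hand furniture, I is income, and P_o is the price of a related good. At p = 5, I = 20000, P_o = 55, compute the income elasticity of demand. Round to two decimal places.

Evaluating quantity at (p, I, P_o) gives x = 73 − 3.95(5) − 0.0033(20000) + 0.89(55) = 73 − 19.75 − 66 + 48.95 = 36.2.
∂x/∂I = −0.0033, so E_I = -0.0033·(20000/36.2) ≈ -1.82.
E_I < 0: inferior good.

-1.82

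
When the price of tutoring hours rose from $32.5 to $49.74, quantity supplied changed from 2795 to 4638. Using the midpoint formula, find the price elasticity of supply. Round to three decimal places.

%Δq = (4638 − 2795)/[(2795 + 4638)/2] = 1843/3716.5 ≈ 0.4959.
%ΔP = (49.74 − 32.5)/[(32.5 + 49.74)/2] = 17.24/41.12 ≈ 0.4193.
Arc elasticity E = %Δq/%ΔP ≈ 0.4959/0.4193 ≈ 1.183.
|E| > 1: supply is elastic over this range.

1.183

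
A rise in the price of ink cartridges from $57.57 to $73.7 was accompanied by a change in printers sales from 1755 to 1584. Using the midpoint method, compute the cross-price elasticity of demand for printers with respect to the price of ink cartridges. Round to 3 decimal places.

-0.417

%ΔQ_x = (1584 − 1755)/[(1755+1584)/2] = -171/1669.5 ≈ -0.1024.
%ΔP_y = (73.7 − 57.57)/[(57.57+73.7)/2] ≈ 0.2458.
E_xy = -0.1024/0.2458 ≈ -0.417.
E_xy < 0, so printers and ink cartridges are complements.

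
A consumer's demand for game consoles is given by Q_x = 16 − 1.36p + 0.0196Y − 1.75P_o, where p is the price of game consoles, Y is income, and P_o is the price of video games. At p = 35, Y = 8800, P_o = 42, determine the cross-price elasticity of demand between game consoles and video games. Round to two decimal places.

-1.09

First evaluate Q_x: 16 − 1.36(35) + 0.0196(8800) − 1.75(42) = 16 − 47.6 + 172.48 − 73.5 = 67.38.
∂Q_x/∂P_o = −1.75, so E_xy = -1.75·(42/67.38) ≈ -1.09.
E_xy < 0: the goods are complements.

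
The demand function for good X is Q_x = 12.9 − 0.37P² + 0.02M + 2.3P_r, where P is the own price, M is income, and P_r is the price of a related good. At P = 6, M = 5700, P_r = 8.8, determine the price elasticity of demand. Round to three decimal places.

-0.199

Evaluating quantity at (P, M, P_r) gives Q_x = 12.9 − 0.37(6)² + 0.02(5700) + 2.3(8.8) = 12.9 − 13.32 + 114 + 20.24 = 133.82.
∂Q_x/∂P = −2·0.37·P = -4.44, so E_p = -4.44·(6/133.82) ≈ -0.199.
|E_p| < 1: demand is inelastic.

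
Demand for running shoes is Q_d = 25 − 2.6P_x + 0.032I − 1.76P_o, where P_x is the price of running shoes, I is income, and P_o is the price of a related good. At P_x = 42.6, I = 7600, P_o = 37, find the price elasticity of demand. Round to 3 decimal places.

-1.200

Evaluating quantity at (P_x, I, P_o) gives Q_d = 25 − 2.6(42.6) + 0.032(7600) − 1.76(37) = 25 − 110.76 + 243.2 − 65.12 = 92.32.
∂Q_d/∂P_x = −2.6, so E_p = (−2.6)·(42.6/92.32) ≈ -1.200.
|E_p| > 1: demand is elastic.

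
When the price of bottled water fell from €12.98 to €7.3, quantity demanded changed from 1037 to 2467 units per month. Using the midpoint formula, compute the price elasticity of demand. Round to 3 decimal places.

-1.457

%Δq = (2467 − 1037)/[(1037 + 2467)/2] = 1430/1752 ≈ 0.8162.
%ΔP = (7.3 − 12.98)/[(12.98 + 7.3)/2] = -5.68/10.14 ≈ -0.5602.
Arc elasticity E = %Δq/%ΔP ≈ 0.8162/-0.5602 ≈ -1.457.
|E| > 1: demand is elastic over this range.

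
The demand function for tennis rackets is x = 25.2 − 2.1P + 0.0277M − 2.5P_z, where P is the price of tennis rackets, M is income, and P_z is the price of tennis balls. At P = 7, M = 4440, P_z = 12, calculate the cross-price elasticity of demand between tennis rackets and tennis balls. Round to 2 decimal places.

Substituting, x = 25.2 − 2.1(7) + 0.0277(4440) − 2.5(12) = 25.2 − 14.7 + 122.988 − 30 = 103.488.
∂x/∂P_z = −2.5, so E_xy = -2.5·(12/103.488) ≈ -0.29.
E_xy < 0: the goods are complements.

-0.29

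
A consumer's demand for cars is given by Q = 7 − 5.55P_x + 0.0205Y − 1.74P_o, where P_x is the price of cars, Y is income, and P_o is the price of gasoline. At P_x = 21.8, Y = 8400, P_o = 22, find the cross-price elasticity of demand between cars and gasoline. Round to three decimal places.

-1.921

Substituting, Q = 7 − 5.55(21.8) + 0.0205(8400) − 1.74(22) = 7 − 120.99 + 172.2 − 38.28 = 19.93.
∂Q/∂P_o = −1.74, so E_xy = -1.74·(22/19.93) ≈ -1.921.
E_xy < 0: the goods are complements.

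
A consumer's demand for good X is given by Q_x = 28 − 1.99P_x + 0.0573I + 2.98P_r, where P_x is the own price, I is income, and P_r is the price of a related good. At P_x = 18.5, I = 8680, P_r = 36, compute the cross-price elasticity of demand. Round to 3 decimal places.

At the given point, Q_x = 28 − 1.99(18.5) + 0.0573(8680) + 2.98(36) = 28 − 36.815 + 497.364 + 107.28 = 595.829.
∂Q_x/∂P_r = +2.98, so E_xy = 2.98·(36/595.829) ≈ 0.180.
E_xy > 0: the goods are substitutes.

0.180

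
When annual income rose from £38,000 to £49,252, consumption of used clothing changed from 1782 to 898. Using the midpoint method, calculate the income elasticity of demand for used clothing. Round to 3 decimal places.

%ΔQ = (898 − 1782)/[(1782+898)/2] = -884/1340 ≈ -0.6597.
%ΔI = (49,252 − 38,000)/[(38,000+49,252)/2] = 11252/43626 ≈ 0.2579.
E_I = %ΔQ/%ΔI ≈ -2.558.
E_I < 0: inferior good.

-2.558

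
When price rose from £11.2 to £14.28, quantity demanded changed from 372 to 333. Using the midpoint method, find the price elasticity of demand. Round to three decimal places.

%ΔQ = (333 − 372)/[(372 + 333)/2] = -39/352.5 ≈ -0.1106.
%ΔP = (14.28 − 11.2)/[(11.2 + 14.28)/2] = 3.08/12.74 ≈ 0.2418.
Arc elasticity E = %ΔQ/%ΔP ≈ -0.1106/0.2418 ≈ -0.458.
|E| < 1: demand is inelastic over this range.

-0.458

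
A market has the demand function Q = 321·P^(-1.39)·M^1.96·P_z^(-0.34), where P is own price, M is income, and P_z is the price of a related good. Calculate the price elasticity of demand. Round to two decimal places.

-1.39

For a Cobb–Douglas (constant-elasticity) form Q = A·P^α·…, the elasticity with respect to P equals the exponent α at every point.
Here the exponent on P is -1.39, so the price elasticity of demand is -1.39.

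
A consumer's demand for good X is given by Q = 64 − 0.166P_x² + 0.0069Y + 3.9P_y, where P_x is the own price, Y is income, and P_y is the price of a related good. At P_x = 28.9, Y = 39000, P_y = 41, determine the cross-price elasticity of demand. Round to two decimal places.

0.45

Evaluating quantity at (P_x, Y, P_y) gives Q = 64 − 0.166(28.9)² + 0.0069(39000) + 3.9(41) = 64 − 138.6449 + 269.1 + 159.9 = 354.3551.
∂Q/∂P_y = +3.9, so E_xy = 3.9·(41/354.3551) ≈ 0.45.
E_xy > 0: the goods are substitutes.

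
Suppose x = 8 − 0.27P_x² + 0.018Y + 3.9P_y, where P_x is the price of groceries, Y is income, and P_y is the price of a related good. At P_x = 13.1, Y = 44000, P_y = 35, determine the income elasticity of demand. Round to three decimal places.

0.890

x = 8 − 0.27(13.1)² + 0.018(44000) + 3.9(35) = 8 − 46.3347 + 792 + 136.5 = 890.1653.
∂x/∂Y = +0.018, so E_I = 0.018·(44000/890.1653) ≈ 0.890.
E_I ∈ (0,1): normal good (necessity).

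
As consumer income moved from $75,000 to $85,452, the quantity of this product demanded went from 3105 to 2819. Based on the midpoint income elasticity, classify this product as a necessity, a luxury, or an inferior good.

%ΔQ = (2819 − 3105)/[(3105+2819)/2] = -286/2962 ≈ -0.0966.
%ΔM = (85,452 − 75,000)/[(75,000+85,452)/2] = 10452/80226 ≈ 0.1303.
E_I = %ΔQ/%ΔM ≈ -0.741.
E_I < 0: inferior good.

inferior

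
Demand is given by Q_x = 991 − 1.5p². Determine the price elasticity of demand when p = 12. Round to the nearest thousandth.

At p = 12, Q_x = 775.
dQ_x/dp = −2·1.5·p = −36.
Point elasticity E = (dQ_x/dp)·(p/Q_x) = -36 × 12/775 ≈ -0.557.
|E| < 1, so demand is inelastic at this price.

-0.557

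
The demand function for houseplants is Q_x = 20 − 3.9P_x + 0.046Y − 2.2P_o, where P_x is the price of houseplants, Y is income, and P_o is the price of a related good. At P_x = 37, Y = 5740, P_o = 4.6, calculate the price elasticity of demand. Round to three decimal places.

At the given point, Q_x = 20 − 3.9(37) + 0.046(5740) − 2.2(4.6) = 20 − 144.3 + 264.04 − 10.12 = 129.62.
∂Q_x/∂P_x = −3.9, so E_p = (−3.9)·(37/129.62) ≈ -1.113.
|E_p| > 1: demand is elastic.

-1.113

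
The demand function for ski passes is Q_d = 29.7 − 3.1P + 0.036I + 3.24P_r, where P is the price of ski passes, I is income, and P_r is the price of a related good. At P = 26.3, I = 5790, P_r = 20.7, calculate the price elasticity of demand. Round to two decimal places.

At the given point, Q_d = 29.7 − 3.1(26.3) + 0.036(5790) + 3.24(20.7) = 29.7 − 81.53 + 208.44 + 67.068 = 223.678.
∂Q_d/∂P = −3.1, so E_p = (−3.1)·(26.3/223.678) ≈ -0.36.
|E_p| < 1: demand is inelastic.

-0.36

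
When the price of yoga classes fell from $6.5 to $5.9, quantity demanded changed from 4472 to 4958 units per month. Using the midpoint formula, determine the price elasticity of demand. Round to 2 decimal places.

-1.07

%ΔQ = (4958 − 4472)/[(4472 + 4958)/2] = 486/4715 ≈ 0.1031.
%ΔP = (5.9 − 6.5)/[(6.5 + 5.9)/2] = -0.6/6.2 ≈ -0.0968.
Arc elasticity E = %ΔQ/%ΔP ≈ 0.1031/-0.0968 ≈ -1.07.
|E| > 1: demand is elastic over this range.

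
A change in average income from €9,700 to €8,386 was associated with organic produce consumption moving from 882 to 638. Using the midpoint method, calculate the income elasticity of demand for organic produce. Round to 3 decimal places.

%ΔQ = (638 − 882)/[(882+638)/2] = -244/760 ≈ -0.3211.
%ΔM = (8,386 − 9,700)/[(9,700+8,386)/2] = -1314/9043 ≈ -0.1453.
E_I = %ΔQ/%ΔM ≈ 2.209.
E_I > 1: normal good (luxury).

2.209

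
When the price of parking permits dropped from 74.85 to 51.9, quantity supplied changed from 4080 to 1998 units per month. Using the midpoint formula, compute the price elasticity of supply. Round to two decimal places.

1.89

%Δq = (1998 − 4080)/[(4080 + 1998)/2] = -2082/3039 ≈ -0.6851.
%Δp = (51.9 − 74.85)/[(74.85 + 51.9)/2] = -22.95/63.375 ≈ -0.3621.
Arc elasticity E = %Δq/%Δp ≈ -0.6851/-0.3621 ≈ 1.89.
|E| > 1: supply is elastic over this range.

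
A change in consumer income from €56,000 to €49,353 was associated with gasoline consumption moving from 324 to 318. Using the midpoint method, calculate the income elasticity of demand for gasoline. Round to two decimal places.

%ΔQ = (318 − 324)/[(324+318)/2] = -6/321 ≈ -0.0187.
%ΔI = (49,353 − 56,000)/[(56,000+49,353)/2] = -6647/52676.5 ≈ -0.1262.
E_I = %ΔQ/%ΔI ≈ 0.15.
E_I ∈ (0,1): normal good (necessity).

0.15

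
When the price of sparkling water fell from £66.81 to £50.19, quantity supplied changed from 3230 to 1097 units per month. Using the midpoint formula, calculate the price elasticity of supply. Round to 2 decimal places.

3.47

%Δq = (1097 − 3230)/[(3230 + 1097)/2] = -2133/2163.5 ≈ -0.9859.
%Δp = (50.19 − 66.81)/[(66.81 + 50.19)/2] = -16.62/58.5 ≈ -0.2841.
Arc elasticity E = %Δq/%Δp ≈ -0.9859/-0.2841 ≈ 3.47.
|E| > 1: supply is elastic over this range.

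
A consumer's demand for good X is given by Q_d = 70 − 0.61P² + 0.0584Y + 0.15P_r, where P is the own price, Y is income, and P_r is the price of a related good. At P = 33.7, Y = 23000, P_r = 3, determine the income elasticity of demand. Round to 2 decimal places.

1.86

Evaluating quantity at (P, Y, P_r) gives Q_d = 70 − 0.61(33.7)² + 0.0584(23000) + 0.15(3) = 70 − 692.7709 + 1343.2 + 0.45 = 720.8791.
∂Q_d/∂Y = +0.0584, so E_I = 0.0584·(23000/720.8791) ≈ 1.86.
E_I > 1: normal good (luxury).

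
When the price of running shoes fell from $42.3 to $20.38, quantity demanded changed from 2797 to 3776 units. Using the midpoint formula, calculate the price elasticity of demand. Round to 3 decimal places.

-0.426

%Δq = (3776 − 2797)/[(2797 + 3776)/2] = 979/3286.5 ≈ 0.2979.
%Δp = (20.38 − 42.3)/[(42.3 + 20.38)/2] = -21.92/31.34 ≈ -0.6994.
Arc elasticity E = %Δq/%Δp ≈ 0.2979/-0.6994 ≈ -0.426.
|E| < 1: demand is inelastic over this range.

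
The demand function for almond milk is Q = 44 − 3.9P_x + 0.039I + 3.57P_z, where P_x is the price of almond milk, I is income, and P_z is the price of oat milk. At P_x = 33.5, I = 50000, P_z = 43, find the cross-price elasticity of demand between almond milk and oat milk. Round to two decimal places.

0.08

Q = 44 − 3.9(33.5) + 0.039(50000) + 3.57(43) = 44 − 130.65 + 1950 + 153.51 = 2016.86.
∂Q/∂P_z = +3.57, so E_xy = 3.57·(43/2016.86) ≈ 0.08.
E_xy > 0: the goods are substitutes.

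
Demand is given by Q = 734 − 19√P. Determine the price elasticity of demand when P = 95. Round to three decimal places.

-0.169

At P = 95, Q = 548.8109.
dQ/dP = −19/(2√P) = −19/(2·9.7468).
Point elasticity E = (dQ/dP)·(P/Q) = -0.9747 × 95/548.8109 ≈ -0.169.
|E| < 1, so demand is inelastic at this price.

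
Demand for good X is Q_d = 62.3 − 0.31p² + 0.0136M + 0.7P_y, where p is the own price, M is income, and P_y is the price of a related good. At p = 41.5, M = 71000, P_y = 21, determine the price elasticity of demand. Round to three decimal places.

-2.099

Q_d = 62.3 − 0.31(41.5)² + 0.0136(71000) + 0.7(21) = 62.3 − 533.8975 + 965.6 + 14.7 = 508.7025.
∂Q_d/∂p = −2·0.31·p = -25.73, so E_p = -25.73·(41.5/508.7025) ≈ -2.099.
|E_p| > 1: demand is elastic.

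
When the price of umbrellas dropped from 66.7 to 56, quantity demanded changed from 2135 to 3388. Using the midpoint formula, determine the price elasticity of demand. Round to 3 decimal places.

-2.602

%ΔQ = (3388 − 2135)/[(2135 + 3388)/2] = 1253/2761.5 ≈ 0.4537.
%ΔP = (56 − 66.7)/[(66.7 + 56)/2] = -10.7/61.35 ≈ -0.1744.
Arc elasticity E = %ΔQ/%ΔP ≈ 0.4537/-0.1744 ≈ -2.602.
|E| > 1: demand is elastic over this range.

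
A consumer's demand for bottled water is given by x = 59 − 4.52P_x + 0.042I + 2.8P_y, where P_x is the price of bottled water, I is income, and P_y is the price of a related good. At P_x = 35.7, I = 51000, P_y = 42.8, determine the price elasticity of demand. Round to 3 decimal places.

At the given point, x = 59 − 4.52(35.7) + 0.042(51000) + 2.8(42.8) = 59 − 161.364 + 2142 + 119.84 = 2159.476.
∂x/∂P_x = −4.52, so E_p = (−4.52)·(35.7/2159.476) ≈ -0.075.
|E_p| < 1: demand is inelastic.

-0.075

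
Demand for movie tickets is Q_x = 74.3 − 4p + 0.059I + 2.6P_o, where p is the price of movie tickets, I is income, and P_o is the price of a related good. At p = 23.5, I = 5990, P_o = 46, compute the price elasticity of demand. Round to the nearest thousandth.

-0.207

First evaluate Q_x: 74.3 − 4(23.5) + 0.059(5990) + 2.6(46) = 74.3 − 94 + 353.41 + 119.6 = 453.31.
∂Q_x/∂p = −4, so E_p = (−4)·(23.5/453.31) ≈ -0.207.
|E_p| < 1: demand is inelastic.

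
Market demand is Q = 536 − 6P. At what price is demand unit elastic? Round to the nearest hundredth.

44.67

For linear demand Q = a − bP, E = −bP/(a − bP). |E| = 1 ⇒ bP = a − bP ⇒ P = a/(2b).
P = 536/(2·6) ≈ 44.67.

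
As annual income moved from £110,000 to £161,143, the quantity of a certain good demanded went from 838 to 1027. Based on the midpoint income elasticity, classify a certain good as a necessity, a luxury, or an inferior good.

necessity

%ΔQ = (1027 − 838)/[(838+1027)/2] = 189/932.5 ≈ 0.2027.
%ΔI = (161,143 − 110,000)/[(110,000+161,143)/2] = 51143/135571.5 ≈ 0.3772.
E_I = %ΔQ/%ΔI ≈ 0.537.
E_I ∈ (0,1): normal good (necessity).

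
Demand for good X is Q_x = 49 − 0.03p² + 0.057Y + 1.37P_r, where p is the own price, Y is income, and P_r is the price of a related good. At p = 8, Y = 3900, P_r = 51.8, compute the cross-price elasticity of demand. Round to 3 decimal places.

First evaluate Q_x: 49 − 0.03(8)² + 0.057(3900) + 1.37(51.8) = 49 − 1.92 + 222.3 + 70.966 = 340.346.
∂Q_x/∂P_r = +1.37, so E_xy = 1.37·(51.8/340.346) ≈ 0.209.
E_xy > 0: the goods are substitutes.

0.209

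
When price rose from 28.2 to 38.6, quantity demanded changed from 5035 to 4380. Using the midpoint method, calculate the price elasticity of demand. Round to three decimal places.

-0.447

%Δq = (4380 − 5035)/[(5035 + 4380)/2] = -655/4707.5 ≈ -0.1391.
%ΔP = (38.6 − 28.2)/[(28.2 + 38.6)/2] = 10.4/33.4 ≈ 0.3114.
Arc elasticity E = %Δq/%ΔP ≈ -0.1391/0.3114 ≈ -0.447.
|E| < 1: demand is inelastic over this range.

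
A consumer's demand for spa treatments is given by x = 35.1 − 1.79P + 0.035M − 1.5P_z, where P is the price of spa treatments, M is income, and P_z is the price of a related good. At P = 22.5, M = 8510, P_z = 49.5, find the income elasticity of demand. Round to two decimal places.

1.36

Substituting, x = 35.1 − 1.79(22.5) + 0.035(8510) − 1.5(49.5) = 35.1 − 40.275 + 297.85 − 74.25 = 218.425.
∂x/∂M = +0.035, so E_I = 0.035·(8510/218.425) ≈ 1.36.
E_I > 1: normal good (luxury).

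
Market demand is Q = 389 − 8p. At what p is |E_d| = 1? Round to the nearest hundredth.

24.31

For linear demand Q = a − bp, E = −bp/(a − bp). |E| = 1 ⇒ bp = a − bp ⇒ p = a/(2b).
p = 389/(2·8) ≈ 24.31.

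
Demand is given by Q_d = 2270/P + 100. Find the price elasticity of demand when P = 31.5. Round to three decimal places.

At P = 31.5, Q_d = 172.0635.
dQ_d/dP = −2270/P² = −2.2877.
Point elasticity E = (dQ_d/dP)·(P/Q_d) = -2.2877 × 31.5/172.0635 ≈ -0.419.
|E| < 1, so demand is inelastic at this price.

-0.419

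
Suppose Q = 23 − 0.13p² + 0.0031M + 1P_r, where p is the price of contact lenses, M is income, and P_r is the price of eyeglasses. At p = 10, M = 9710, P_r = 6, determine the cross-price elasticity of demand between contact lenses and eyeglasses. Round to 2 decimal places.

First evaluate Q: 23 − 0.13(10)² + 0.0031(9710) + 1(6) = 23 − 13 + 30.101 + 6 = 46.101.
∂Q/∂P_r = +1, so E_xy = 1·(6/46.101) ≈ 0.13.
E_xy > 0: the goods are substitutes.

0.13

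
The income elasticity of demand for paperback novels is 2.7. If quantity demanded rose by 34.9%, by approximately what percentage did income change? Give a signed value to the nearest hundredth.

%ΔQ ≈ E × %ΔI ⇒ %ΔI = %ΔQ / E = (34.9%)/(2.7) ≈ 12.93%.

12.93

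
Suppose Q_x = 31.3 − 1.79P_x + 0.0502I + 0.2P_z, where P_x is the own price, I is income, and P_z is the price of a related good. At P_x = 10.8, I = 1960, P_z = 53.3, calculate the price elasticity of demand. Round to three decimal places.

-0.160

At the given point, Q_x = 31.3 − 1.79(10.8) + 0.0502(1960) + 0.2(53.3) = 31.3 − 19.332 + 98.392 + 10.66 = 121.02.
∂Q_x/∂P_x = −1.79, so E_p = (−1.79)·(10.8/121.02) ≈ -0.160.
|E_p| < 1: demand is inelastic.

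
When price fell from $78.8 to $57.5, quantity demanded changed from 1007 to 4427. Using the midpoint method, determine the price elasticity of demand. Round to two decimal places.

%Δq = (4427 − 1007)/[(1007 + 4427)/2] = 3420/2717 ≈ 1.2587.
%ΔP = (57.5 − 78.8)/[(78.8 + 57.5)/2] = -21.3/68.15 ≈ -0.3125.
Arc elasticity E = %Δq/%ΔP ≈ 1.2587/-0.3125 ≈ -4.03.
|E| > 1: demand is elastic over this range.

-4.03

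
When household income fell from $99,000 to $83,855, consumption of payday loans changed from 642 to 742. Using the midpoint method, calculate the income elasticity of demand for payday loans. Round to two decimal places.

-0.87

%ΔQ = (742 − 642)/[(642+742)/2] = 100/692 ≈ 0.1445.
%ΔM = (83,855 − 99,000)/[(99,000+83,855)/2] = -15145/91427.5 ≈ -0.1657.
E_I = %ΔQ/%ΔM ≈ -0.87.
E_I < 0: inferior good.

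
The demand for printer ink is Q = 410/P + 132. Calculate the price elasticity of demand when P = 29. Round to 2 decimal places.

-0.10

At P = 29, Q = 146.1379.
dQ/dP = −410/P² = −0.4875.
Point elasticity E = (dQ/dP)·(P/Q) = -0.4875 × 29/146.1379 ≈ -0.10.
|E| < 1, so demand is inelastic at this price.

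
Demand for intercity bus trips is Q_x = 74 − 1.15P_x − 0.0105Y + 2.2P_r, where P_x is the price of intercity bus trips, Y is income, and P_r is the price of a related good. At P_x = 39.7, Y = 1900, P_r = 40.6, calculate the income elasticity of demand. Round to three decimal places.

First evaluate Q_x: 74 − 1.15(39.7) − 0.0105(1900) + 2.2(40.6) = 74 − 45.655 − 19.95 + 89.32 = 97.715.
∂Q_x/∂Y = −0.0105, so E_I = -0.0105·(1900/97.715) ≈ -0.204.
E_I < 0: inferior good.

-0.204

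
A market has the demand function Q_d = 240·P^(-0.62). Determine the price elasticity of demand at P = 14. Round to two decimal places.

For a Cobb–Douglas (constant-elasticity) form Q_d = A·P^α·…, the elasticity with respect to P equals the exponent α at every point.
Here the exponent on P is -0.62, so the price elasticity of demand is -0.62.

-0.62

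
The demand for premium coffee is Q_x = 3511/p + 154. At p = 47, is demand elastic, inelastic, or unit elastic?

inelastic

At p = 47, Q_x = 228.7021.
dQ_x/dp = −3511/p² = −1.5894.
Point elasticity E = (dQ_x/dp)·(p/Q_x) = -1.5894 × 47/228.7021 ≈ -0.327.
|E| ≈ 0.327 < 1, so demand is inelastic.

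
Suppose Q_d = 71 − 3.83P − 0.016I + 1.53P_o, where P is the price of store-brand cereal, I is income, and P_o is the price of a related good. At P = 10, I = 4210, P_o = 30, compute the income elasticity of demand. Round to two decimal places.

-5.99

First evaluate Q_d: 71 − 3.83(10) − 0.016(4210) + 1.53(30) = 71 − 38.3 − 67.36 + 45.9 = 11.24.
∂Q_d/∂I = −0.016, so E_I = -0.016·(4210/11.24) ≈ -5.99.
E_I < 0: inferior good.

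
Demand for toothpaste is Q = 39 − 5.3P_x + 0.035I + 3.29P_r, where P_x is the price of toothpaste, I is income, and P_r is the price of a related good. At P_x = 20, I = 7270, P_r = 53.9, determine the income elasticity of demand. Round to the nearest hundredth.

0.70

Q = 39 − 5.3(20) + 0.035(7270) + 3.29(53.9) = 39 − 106 + 254.45 + 177.331 = 364.781.
∂Q/∂I = +0.035, so E_I = 0.035·(7270/364.781) ≈ 0.70.
E_I ∈ (0,1): normal good (necessity).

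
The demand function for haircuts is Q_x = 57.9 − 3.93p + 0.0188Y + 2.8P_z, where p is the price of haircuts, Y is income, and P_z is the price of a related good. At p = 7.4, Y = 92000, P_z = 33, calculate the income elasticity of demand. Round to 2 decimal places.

0.93

Substituting, Q_x = 57.9 − 3.93(7.4) + 0.0188(92000) + 2.8(33) = 57.9 − 29.082 + 1729.6 + 92.4 = 1850.818.
∂Q_x/∂Y = +0.0188, so E_I = 0.0188·(92000/1850.818) ≈ 0.93.
E_I ∈ (0,1): normal good (necessity).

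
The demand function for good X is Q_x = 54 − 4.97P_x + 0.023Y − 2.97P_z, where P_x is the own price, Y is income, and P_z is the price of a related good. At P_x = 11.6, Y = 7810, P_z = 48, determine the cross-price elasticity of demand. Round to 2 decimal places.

First evaluate Q_x: 54 − 4.97(11.6) + 0.023(7810) − 2.97(48) = 54 − 57.652 + 179.63 − 142.56 = 33.418.
∂Q_x/∂P_z = −2.97, so E_xy = -2.97·(48/33.418) ≈ -4.27.
E_xy < 0: the goods are complements.

-4.27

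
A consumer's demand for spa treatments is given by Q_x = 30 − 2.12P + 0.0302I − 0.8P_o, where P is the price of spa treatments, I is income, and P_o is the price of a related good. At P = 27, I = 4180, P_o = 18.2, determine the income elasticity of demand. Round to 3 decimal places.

1.495

Q_x = 30 − 2.12(27) + 0.0302(4180) − 0.8(18.2) = 30 − 57.24 + 126.236 − 14.56 = 84.436.
∂Q_x/∂I = +0.0302, so E_I = 0.0302·(4180/84.436) ≈ 1.495.
E_I > 1: normal good (luxury).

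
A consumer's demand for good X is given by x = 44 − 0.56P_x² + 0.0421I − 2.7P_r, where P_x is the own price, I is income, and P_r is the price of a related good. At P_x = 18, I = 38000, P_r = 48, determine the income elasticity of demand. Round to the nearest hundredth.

First evaluate x: 44 − 0.56(18)² + 0.0421(38000) − 2.7(48) = 44 − 181.44 + 1599.8 − 129.6 = 1332.76.
∂x/∂I = +0.0421, so E_I = 0.0421·(38000/1332.76) ≈ 1.20.
E_I > 1: normal good (luxury).

1.20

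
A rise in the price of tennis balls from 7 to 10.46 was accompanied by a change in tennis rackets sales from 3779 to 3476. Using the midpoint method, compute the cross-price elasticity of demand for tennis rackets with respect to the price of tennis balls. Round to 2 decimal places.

-0.21

%ΔQ_x = (3476 − 3779)/[(3779+3476)/2] = -303/3627.5 ≈ -0.0835.
%ΔP_y = (10.46 − 7)/[(7+10.46)/2] ≈ 0.3963.
E_xy = -0.0835/0.3963 ≈ -0.21.
E_xy < 0, so tennis rackets and tennis balls are complements.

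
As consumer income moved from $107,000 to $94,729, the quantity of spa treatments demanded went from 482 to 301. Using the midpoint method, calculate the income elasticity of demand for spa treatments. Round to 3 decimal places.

3.800

%ΔQ = (301 − 482)/[(482+301)/2] = -181/391.5 ≈ -0.4623.
%ΔY = (94,729 − 107,000)/[(107,000+94,729)/2] = -12271/100864.5 ≈ -0.1217.
E_I = %ΔQ/%ΔY ≈ 3.800.
E_I > 1: normal good (luxury).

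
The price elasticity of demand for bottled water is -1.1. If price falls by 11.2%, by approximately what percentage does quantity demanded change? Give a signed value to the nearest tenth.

%ΔQ ≈ E × %ΔP = (-1.1) × (-11.2%) ≈ 12.3%.

12.3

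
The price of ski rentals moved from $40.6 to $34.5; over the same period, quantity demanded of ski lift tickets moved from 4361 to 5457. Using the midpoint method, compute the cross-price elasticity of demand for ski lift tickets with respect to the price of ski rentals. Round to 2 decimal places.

-1.37

%ΔQ_x = (5457 − 4361)/[(4361+5457)/2] = 1096/4909 ≈ 0.2233.
%ΔP_y = (34.5 − 40.6)/[(40.6+34.5)/2] ≈ -0.1625.
E_xy = 0.2233/-0.1625 ≈ -1.37.
E_xy < 0, so ski lift tickets and ski rentals are complements.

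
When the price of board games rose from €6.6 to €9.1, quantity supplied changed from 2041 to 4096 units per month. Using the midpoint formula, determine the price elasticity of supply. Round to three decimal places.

2.103

%ΔQ = (4096 − 2041)/[(2041 + 4096)/2] = 2055/3068.5 ≈ 0.6697.
%ΔP = (9.1 − 6.6)/[(6.6 + 9.1)/2] = 2.5/7.85 ≈ 0.3185.
Arc elasticity E = %ΔQ/%ΔP ≈ 0.6697/0.3185 ≈ 2.103.
|E| > 1: supply is elastic over this range.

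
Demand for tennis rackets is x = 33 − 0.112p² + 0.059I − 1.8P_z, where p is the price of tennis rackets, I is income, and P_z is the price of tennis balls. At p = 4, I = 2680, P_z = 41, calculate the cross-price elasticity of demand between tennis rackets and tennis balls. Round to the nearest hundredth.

-0.64

First evaluate x: 33 − 0.112(4)² + 0.059(2680) − 1.8(41) = 33 − 1.792 + 158.12 − 73.8 = 115.528.
∂x/∂P_z = −1.8, so E_xy = -1.8·(41/115.528) ≈ -0.64.
E_xy < 0: the goods are complements.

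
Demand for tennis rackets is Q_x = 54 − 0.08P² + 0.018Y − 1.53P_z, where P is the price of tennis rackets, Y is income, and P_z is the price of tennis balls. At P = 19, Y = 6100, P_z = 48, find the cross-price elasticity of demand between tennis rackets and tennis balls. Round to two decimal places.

-1.19

At the given point, Q_x = 54 − 0.08(19)² + 0.018(6100) − 1.53(48) = 54 − 28.88 + 109.8 − 73.44 = 61.48.
∂Q_x/∂P_z = −1.53, so E_xy = -1.53·(48/61.48) ≈ -1.19.
E_xy < 0: the goods are complements.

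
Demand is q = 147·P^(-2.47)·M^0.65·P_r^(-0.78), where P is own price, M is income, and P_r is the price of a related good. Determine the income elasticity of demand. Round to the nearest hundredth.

0.65

For a Cobb–Douglas (constant-elasticity) form q = A·M^α·…, the elasticity with respect to M equals the exponent α at every point.
Here the exponent on M is 0.65, so the income elasticity of demand is 0.65.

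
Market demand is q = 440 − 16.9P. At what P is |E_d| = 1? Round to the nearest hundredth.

For linear demand q = a − bP, E = −bP/(a − bP). |E| = 1 ⇒ bP = a − bP ⇒ P = a/(2b).
P = 440/(2·16.9) ≈ 13.02.

13.02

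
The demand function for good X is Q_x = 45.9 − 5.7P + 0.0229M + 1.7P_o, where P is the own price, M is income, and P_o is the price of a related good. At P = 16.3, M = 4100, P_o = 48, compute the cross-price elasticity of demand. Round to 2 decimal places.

Substituting, Q_x = 45.9 − 5.7(16.3) + 0.0229(4100) + 1.7(48) = 45.9 − 92.91 + 93.89 + 81.6 = 128.48.
∂Q_x/∂P_o = +1.7, so E_xy = 1.7·(48/128.48) ≈ 0.64.
E_xy > 0: the goods are substitutes.

0.64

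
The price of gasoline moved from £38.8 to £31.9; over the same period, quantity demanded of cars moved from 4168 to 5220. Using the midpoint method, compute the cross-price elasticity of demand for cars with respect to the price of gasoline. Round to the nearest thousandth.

-1.148

%ΔQ_x = (5220 − 4168)/[(4168+5220)/2] = 1052/4694 ≈ 0.2241.
%ΔP_y = (31.9 − 38.8)/[(38.8+31.9)/2] ≈ -0.1952.
E_xy = 0.2241/-0.1952 ≈ -1.148.
E_xy < 0, so cars and gasoline are complements.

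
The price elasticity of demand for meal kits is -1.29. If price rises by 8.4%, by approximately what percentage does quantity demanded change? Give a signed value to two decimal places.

-10.84

%ΔQ ≈ E × %ΔP = (-1.29) × (8.4%) ≈ -10.84%.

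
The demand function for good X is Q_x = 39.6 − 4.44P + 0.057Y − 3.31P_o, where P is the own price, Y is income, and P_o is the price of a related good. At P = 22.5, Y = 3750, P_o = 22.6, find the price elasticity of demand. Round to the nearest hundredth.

-1.27

Substituting, Q_x = 39.6 − 4.44(22.5) + 0.057(3750) − 3.31(22.6) = 39.6 − 99.9 + 213.75 − 74.806 = 78.644.
∂Q_x/∂P = −4.44, so E_p = (−4.44)·(22.5/78.644) ≈ -1.27.
|E_p| > 1: demand is elastic.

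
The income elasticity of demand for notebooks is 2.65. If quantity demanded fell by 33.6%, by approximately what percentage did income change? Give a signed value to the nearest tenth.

%ΔQ ≈ E × %ΔI ⇒ %ΔI = %ΔQ / E = (-33.6%)/(2.65) ≈ -12.7%.

-12.7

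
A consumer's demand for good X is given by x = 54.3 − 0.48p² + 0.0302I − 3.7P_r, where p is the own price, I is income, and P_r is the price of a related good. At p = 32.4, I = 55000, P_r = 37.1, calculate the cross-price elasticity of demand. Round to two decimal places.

-0.13

x = 54.3 − 0.48(32.4)² + 0.0302(55000) − 3.7(37.1) = 54.3 − 503.8848 + 1661 − 137.27 = 1074.1452.
∂x/∂P_r = −3.7, so E_xy = -3.7·(37.1/1074.1452) ≈ -0.13.
E_xy < 0: the goods are complements.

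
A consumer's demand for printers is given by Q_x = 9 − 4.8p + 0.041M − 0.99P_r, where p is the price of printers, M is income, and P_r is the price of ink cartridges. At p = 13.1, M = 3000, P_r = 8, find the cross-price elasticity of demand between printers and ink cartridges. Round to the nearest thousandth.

-0.129

Q_x = 9 − 4.8(13.1) + 0.041(3000) − 0.99(8) = 9 − 62.88 + 123 − 7.92 = 61.2.
∂Q_x/∂P_r = −0.99, so E_xy = -0.99·(8/61.2) ≈ -0.129.
E_xy < 0: the goods are complements.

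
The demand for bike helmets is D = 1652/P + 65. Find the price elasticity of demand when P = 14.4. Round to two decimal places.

-0.64

At P = 14.4, D = 179.7222.
dD/dP = −1652/P² = −7.9668.
Point elasticity E = (dD/dP)·(P/D) = -7.9668 × 14.4/179.7222 ≈ -0.64.
|E| < 1, so demand is inelastic at this price.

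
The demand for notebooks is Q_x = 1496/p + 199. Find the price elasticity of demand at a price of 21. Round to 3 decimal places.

-0.264

At p = 21, Q_x = 270.2381.
dQ_x/dp = −1496/p² = −3.3923.
Point elasticity E = (dQ_x/dp)·(p/Q_x) = -3.3923 × 21/270.2381 ≈ -0.264.
|E| < 1, so demand is inelastic at this price.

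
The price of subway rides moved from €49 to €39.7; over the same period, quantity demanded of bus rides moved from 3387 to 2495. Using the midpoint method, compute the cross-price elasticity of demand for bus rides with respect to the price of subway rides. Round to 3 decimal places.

1.446

%ΔQ_x = (2495 − 3387)/[(3387+2495)/2] = -892/2941 ≈ -0.3033.
%ΔP_y = (39.7 − 49)/[(49+39.7)/2] ≈ -0.2097.
E_xy = -0.3033/-0.2097 ≈ 1.446.
E_xy > 0, so bus rides and subway rides are substitutes.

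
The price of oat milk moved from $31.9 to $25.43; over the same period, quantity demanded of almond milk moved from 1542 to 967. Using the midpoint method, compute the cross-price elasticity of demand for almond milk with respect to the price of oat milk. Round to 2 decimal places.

%ΔQ_x = (967 − 1542)/[(1542+967)/2] = -575/1254.5 ≈ -0.4583.
%ΔP_y = (25.43 − 31.9)/[(31.9+25.43)/2] ≈ -0.2257.
E_xy = -0.4583/-0.2257 ≈ 2.03.
E_xy > 0, so almond milk and oat milk are substitutes.

2.03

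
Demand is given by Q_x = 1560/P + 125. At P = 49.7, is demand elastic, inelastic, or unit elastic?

At P = 49.7, Q_x = 156.3883.
dQ_x/dP = −1560/P² = −0.6316.
Point elasticity E = (dQ_x/dP)·(P/Q_x) = -0.6316 × 49.7/156.3883 ≈ -0.201.
|E| ≈ 0.201 < 1, so demand is inelastic.

inelastic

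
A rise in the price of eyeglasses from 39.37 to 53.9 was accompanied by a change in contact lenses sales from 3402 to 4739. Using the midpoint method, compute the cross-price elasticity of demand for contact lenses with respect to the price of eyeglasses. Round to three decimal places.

1.054

%ΔQ_x = (4739 − 3402)/[(3402+4739)/2] = 1337/4070.5 ≈ 0.3285.
%ΔP_y = (53.9 − 39.37)/[(39.37+53.9)/2] ≈ 0.3116.
E_xy = 0.3285/0.3116 ≈ 1.054.
E_xy > 0, so contact lenses and eyeglasses are substitutes.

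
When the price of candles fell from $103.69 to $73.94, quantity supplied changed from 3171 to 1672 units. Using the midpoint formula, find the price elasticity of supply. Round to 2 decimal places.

%ΔQ = (1672 − 3171)/[(3171 + 1672)/2] = -1499/2421.5 ≈ -0.6190.
%ΔP = (73.94 − 103.69)/[(103.69 + 73.94)/2] = -29.75/88.815 ≈ -0.3350.
Arc elasticity E = %ΔQ/%ΔP ≈ -0.6190/-0.3350 ≈ 1.85.
|E| > 1: supply is elastic over this range.

1.85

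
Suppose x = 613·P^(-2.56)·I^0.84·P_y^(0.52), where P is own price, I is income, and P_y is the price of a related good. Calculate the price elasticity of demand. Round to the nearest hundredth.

-2.56

For a Cobb–Douglas (constant-elasticity) form x = A·P^α·…, the elasticity with respect to P equals the exponent α at every point.
Here the exponent on P is -2.56, so the price elasticity of demand is -2.56.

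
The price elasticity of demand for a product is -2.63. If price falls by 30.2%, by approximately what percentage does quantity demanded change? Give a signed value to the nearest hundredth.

%ΔQ ≈ E × %ΔP = (-2.63) × (-30.2%) ≈ 79.43%.

79.43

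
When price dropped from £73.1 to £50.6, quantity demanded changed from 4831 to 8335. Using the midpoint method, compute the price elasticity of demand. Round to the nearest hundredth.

-1.46

%Δq = (8335 − 4831)/[(4831 + 8335)/2] = 3504/6583 ≈ 0.5323.
%Δp = (50.6 − 73.1)/[(73.1 + 50.6)/2] = -22.5/61.85 ≈ -0.3638.
Arc elasticity E = %Δq/%Δp ≈ 0.5323/-0.3638 ≈ -1.46.
|E| > 1: demand is elastic over this range.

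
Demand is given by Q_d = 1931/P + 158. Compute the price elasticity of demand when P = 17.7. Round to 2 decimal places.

At P = 17.7, Q_d = 267.096.
dQ_d/dP = −1931/P² = −6.1636.
Point elasticity E = (dQ_d/dP)·(P/Q_d) = -6.1636 × 17.7/267.096 ≈ -0.41.
|E| < 1, so demand is inelastic at this price.

-0.41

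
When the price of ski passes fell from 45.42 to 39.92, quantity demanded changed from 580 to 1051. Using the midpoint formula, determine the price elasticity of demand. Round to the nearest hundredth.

-4.48

%ΔQ = (1051 − 580)/[(580 + 1051)/2] = 471/815.5 ≈ 0.5776.
%ΔP = (39.92 − 45.42)/[(45.42 + 39.92)/2] = -5.5/42.67 ≈ -0.1289.
Arc elasticity E = %ΔQ/%ΔP ≈ 0.5776/-0.1289 ≈ -4.48.
|E| > 1: demand is elastic over this range.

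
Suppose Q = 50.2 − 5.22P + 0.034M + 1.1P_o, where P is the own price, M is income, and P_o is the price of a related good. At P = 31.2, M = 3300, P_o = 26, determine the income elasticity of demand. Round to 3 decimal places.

First evaluate Q: 50.2 − 5.22(31.2) + 0.034(3300) + 1.1(26) = 50.2 − 162.864 + 112.2 + 28.6 = 28.136.
∂Q/∂M = +0.034, so E_I = 0.034·(3300/28.136) ≈ 3.988.
E_I > 1: normal good (luxury).

3.988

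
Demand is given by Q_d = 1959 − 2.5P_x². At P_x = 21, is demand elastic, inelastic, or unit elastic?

elastic

At P_x = 21, Q_d = 856.5.
dQ_d/dP_x = −2·2.5·P_x = −105.
Point elasticity E = (dQ_d/dP_x)·(P_x/Q_d) = -105 × 21/856.5 ≈ -2.574.
|E| ≈ 2.574 > 1, so demand is elastic.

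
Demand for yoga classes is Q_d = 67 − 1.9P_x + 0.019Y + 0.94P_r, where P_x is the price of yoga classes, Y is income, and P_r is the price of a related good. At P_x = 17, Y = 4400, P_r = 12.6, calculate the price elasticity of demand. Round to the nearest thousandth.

-0.248

Evaluating quantity at (P_x, Y, P_r) gives Q_d = 67 − 1.9(17) + 0.019(4400) + 0.94(12.6) = 67 − 32.3 + 83.6 + 11.844 = 130.144.
∂Q_d/∂P_x = −1.9, so E_p = (−1.9)·(17/130.144) ≈ -0.248.
|E_p| < 1: demand is inelastic.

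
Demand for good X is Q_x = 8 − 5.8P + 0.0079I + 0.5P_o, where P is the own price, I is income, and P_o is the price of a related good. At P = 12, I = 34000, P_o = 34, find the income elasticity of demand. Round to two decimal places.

1.20

Substituting, Q_x = 8 − 5.8(12) + 0.0079(34000) + 0.5(34) = 8 − 69.6 + 268.6 + 17 = 224.
∂Q_x/∂I = +0.0079, so E_I = 0.0079·(34000/224) ≈ 1.20.
E_I > 1: normal good (luxury).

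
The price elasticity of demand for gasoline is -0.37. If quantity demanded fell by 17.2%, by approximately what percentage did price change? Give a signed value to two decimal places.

46.49

%ΔQ ≈ E × %ΔP ⇒ %ΔP = %ΔQ / E = (-17.2%)/(-0.37) ≈ 46.49%.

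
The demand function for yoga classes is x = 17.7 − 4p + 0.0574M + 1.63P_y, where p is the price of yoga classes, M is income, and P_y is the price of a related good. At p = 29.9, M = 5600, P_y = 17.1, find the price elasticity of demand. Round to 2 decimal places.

Evaluating quantity at (p, M, P_y) gives x = 17.7 − 4(29.9) + 0.0574(5600) + 1.63(17.1) = 17.7 − 119.6 + 321.44 + 27.873 = 247.413.
∂x/∂p = −4, so E_p = (−4)·(29.9/247.413) ≈ -0.48.
|E_p| < 1: demand is inelastic.

-0.48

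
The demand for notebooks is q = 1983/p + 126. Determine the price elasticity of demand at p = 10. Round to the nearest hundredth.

At p = 10, q = 324.3.
dq/dp = −1983/p² = −19.83.
Point elasticity E = (dq/dp)·(p/q) = -19.83 × 10/324.3 ≈ -0.61.
|E| < 1, so demand is inelastic at this price.

-0.61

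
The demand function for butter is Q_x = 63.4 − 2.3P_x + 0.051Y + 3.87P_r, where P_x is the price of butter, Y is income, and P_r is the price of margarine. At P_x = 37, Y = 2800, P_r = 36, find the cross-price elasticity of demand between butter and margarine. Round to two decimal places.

0.53

First evaluate Q_x: 63.4 − 2.3(37) + 0.051(2800) + 3.87(36) = 63.4 − 85.1 + 142.8 + 139.32 = 260.42.
∂Q_x/∂P_r = +3.87, so E_xy = 3.87·(36/260.42) ≈ 0.53.
E_xy > 0: the goods are substitutes.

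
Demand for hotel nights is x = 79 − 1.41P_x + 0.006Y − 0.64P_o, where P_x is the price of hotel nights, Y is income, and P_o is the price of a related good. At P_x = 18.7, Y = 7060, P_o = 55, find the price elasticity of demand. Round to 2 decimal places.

Substituting, x = 79 − 1.41(18.7) + 0.006(7060) − 0.64(55) = 79 − 26.367 + 42.36 − 35.2 = 59.793.
∂x/∂P_x = −1.41, so E_p = (−1.41)·(18.7/59.793) ≈ -0.44.
|E_p| < 1: demand is inelastic.

-0.44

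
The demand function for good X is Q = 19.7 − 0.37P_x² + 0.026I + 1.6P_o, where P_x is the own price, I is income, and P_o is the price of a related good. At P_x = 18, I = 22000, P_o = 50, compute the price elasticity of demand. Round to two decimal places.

-0.43

Substituting, Q = 19.7 − 0.37(18)² + 0.026(22000) + 1.6(50) = 19.7 − 119.88 + 572 + 80 = 551.82.
∂Q/∂P_x = −2·0.37·P_x = -13.32, so E_p = -13.32·(18/551.82) ≈ -0.43.
|E_p| < 1: demand is inelastic.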